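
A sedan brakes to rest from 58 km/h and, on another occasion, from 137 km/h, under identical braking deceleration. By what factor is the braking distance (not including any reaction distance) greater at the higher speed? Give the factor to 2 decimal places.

Braking distance d = v²/(2a), so with a fixed, d ∝ v².
Factor = (137/58)² = 2.3621² = 5.5795.

Factor ≈ 5.58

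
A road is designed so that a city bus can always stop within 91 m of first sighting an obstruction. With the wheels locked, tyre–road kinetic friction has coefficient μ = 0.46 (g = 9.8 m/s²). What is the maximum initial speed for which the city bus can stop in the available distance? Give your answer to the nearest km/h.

a = μg = 0.46 × 9.8 = 4.508 m/s².
v²/(2a) = d ⇒ v = √(2 × 4.508 × 91) = √820.46 = 28.6437 m/s.
28.6437 m/s × 3.6 = 103.117 km/h.

Maximum speed ≈ 103 km/h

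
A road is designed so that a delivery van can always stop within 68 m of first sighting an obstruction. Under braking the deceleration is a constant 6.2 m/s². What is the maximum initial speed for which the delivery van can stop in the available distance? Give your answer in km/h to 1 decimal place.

v²/(2a) = d ⇒ v = √(2 × 6.200 × 68) = √843.20 = 29.0379 m/s.
29.0379 m/s × 3.6 = 104.536 km/h.

Maximum speed ≈ 104.5 km/h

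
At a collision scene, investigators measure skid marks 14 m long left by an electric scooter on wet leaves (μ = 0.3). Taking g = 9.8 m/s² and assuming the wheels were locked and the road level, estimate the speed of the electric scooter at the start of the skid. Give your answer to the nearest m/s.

Initial speed ≈ 9 m/s

Deceleration a = μg = 0.3 × 9.8 = 2.940 m/s².
v = √(2a·d) = √(2 × 2.940 × 14) = √82.320 = 9.0730 m/s.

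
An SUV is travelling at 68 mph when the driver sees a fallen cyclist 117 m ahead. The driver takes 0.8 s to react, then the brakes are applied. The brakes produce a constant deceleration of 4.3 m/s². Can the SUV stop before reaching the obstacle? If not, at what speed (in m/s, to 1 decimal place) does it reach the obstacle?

68 mph × 0.44704 = 30.3987 m/s.
Reaction distance = 30.3987 × 0.8 = 24.319 m.
Braking distance needed to stop: v²/(2a) = 924.081 / 8.600 = 107.451 m, so total needed = 24.319 + 107.451 = 131.770 m > 117 m — it cannot stop.
Distance remaining when braking begins: 117 − 24.319 = 92.681 m.
v² = v₀² − 2a·d = 924.081 − 2 × 4.300 × 92.681 = 127.024 m²/s².
v = √127.024 = 11.270 m/s.

No — it strikes the obstacle at 11.3 m/s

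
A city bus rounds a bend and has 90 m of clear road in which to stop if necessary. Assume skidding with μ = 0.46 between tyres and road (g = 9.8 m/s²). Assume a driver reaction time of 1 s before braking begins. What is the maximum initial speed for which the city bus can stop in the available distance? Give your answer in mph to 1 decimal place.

a = μg = 0.46 × 9.8 = 4.508 m/s².
Stopping distance: v·t_r + v²/(2a) = 90 with t_r = 1 s and a = 4.508 m/s².
So v² + 9.016 v − 811.44 = 0.
Positive root: v = −a·t_r + √((a·t_r)² + 2a·d) = −4.508 + √(20.322 + 811.44) = 24.3323 m/s.
24.3323 m/s ÷ 0.44704 = 54.430 mph.

Maximum speed ≈ 54.4 mph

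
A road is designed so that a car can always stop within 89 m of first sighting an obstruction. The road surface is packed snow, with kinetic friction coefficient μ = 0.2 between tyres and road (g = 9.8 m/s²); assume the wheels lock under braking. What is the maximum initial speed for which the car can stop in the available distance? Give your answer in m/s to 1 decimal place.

Maximum speed ≈ 18.7 m/s

a = μg = 0.2 × 9.8 = 1.960 m/s².
v²/(2a) = d ⇒ v = √(2 × 1.960 × 89) = √348.88 = 18.6783 m/s.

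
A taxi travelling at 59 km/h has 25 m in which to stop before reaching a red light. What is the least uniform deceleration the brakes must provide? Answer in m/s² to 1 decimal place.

Required deceleration ≈ 5.4 m/s²

59 km/h ÷ 3.6 = 16.3889 m/s.
v² = 2a·d ⇒ a = v²/(2d) = 16.3889² / (2 × 25.000) = 268.596 / 50.000 = 5.3719 m/s².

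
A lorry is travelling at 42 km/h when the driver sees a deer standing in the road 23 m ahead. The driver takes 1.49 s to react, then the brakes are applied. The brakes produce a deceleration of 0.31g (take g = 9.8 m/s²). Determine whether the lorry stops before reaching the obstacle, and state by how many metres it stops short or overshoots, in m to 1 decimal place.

No — it overshoots by 16.8 m

42 km/h ÷ 3.6 = 11.6667 m/s.
a = 0.31 × 9.8 = 3.038 m/s².
Reaction distance = 11.6667 × 1.49 = 17.383 m.
Braking distance = v²/(2a) = 136.112 / 6.076 = 22.402 m.
Total stopping distance = 17.383 + 22.402 = 39.785 m, vs 23 m available — it cannot stop in time and overshoots by 39.785 − 23 = 16.785 m.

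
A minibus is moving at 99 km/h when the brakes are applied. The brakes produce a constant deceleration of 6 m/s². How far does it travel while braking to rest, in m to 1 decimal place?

99 km/h ÷ 3.6 = 27.5000 m/s.
Braking distance = v²/(2a) = 27.5000² / (2 × 6.000) = 756.250 / 12.000 = 63.021 m.

Braking distance ≈ 63.0 m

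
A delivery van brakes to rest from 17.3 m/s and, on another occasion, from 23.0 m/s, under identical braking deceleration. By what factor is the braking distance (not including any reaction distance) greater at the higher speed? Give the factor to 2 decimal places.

Braking distance d = v²/(2a), so with a fixed, d ∝ v².
Factor = (23.0/17.3)² = 1.3295² = 1.7676.

Factor ≈ 1.77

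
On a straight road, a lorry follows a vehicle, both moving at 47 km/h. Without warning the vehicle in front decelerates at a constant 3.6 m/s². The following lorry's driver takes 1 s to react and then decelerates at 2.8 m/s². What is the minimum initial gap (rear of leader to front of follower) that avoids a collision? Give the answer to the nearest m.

47 km/h ÷ 3.6 = 13.0556 m/s.
Leader travels v²/(2a_L) = 170.449 / 7.200 = 23.673 m before stopping.
Follower covers v·t_r = 13.0556 × 1 = 13.056 m while reacting, then v²/(2a_F) = 170.449 / 5.600 = 30.437 m while braking, for a total of 13.056 + 30.437 = 43.493 m.
Since a_F ≤ a_L and the follower starts braking later, the follower is never slower than the leader, so the closest approach is when both have stopped.
Minimum gap = 43.493 − 23.673 = 19.820 m.

Minimum gap ≈ 20 m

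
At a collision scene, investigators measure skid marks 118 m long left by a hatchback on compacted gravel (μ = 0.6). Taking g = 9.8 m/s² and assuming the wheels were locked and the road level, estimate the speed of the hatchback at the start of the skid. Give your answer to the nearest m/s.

Deceleration a = μg = 0.6 × 9.8 = 5.880 m/s².
v = √(2a·d) = √(2 × 5.880 × 118) = √1387.680 = 37.2516 m/s.

Initial speed ≈ 37 m/s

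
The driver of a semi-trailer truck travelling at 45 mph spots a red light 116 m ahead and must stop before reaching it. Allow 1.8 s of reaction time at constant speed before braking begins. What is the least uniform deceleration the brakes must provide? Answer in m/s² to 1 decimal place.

Required deceleration ≈ 2.5 m/s²

45 mph × 0.44704 = 20.1168 m/s.
Distance covered during reaction = 20.1168 × 1.8 = 36.210 m.
Distance available for braking: 116 − 36.210 = 79.790 m.
v² = 2a·d ⇒ a = v²/(2d) = 20.1168² / (2 × 79.790) = 404.686 / 159.580 = 2.5359 m/s².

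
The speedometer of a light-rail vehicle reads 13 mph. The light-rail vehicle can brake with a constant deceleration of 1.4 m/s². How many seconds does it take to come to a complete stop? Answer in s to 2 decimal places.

13 mph × 0.44704 = 5.8115 m/s.
Braking time = v/a = 5.8115 / 1.400 = 4.151 s.

Braking time ≈ 4.15 s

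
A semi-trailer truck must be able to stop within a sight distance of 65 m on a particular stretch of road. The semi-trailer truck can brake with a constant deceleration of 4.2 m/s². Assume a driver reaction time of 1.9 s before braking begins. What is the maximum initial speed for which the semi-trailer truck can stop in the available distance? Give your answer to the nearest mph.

Maximum speed ≈ 37 mph

Stopping distance: v·t_r + v²/(2a) = 65 with t_r = 1.9 s and a = 4.200 m/s².
So v² + 15.960 v − 546.00 = 0.
Positive root: v = −a·t_r + √((a·t_r)² + 2a·d) = −7.980 + √(63.680 + 546.00) = 16.7117 m/s.
16.7117 m/s ÷ 0.44704 = 37.383 mph.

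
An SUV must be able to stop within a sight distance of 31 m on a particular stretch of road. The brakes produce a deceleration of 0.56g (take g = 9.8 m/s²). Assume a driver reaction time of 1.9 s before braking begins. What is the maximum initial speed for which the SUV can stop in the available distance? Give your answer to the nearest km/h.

a = 0.56 × 9.8 = 5.488 m/s².
Stopping distance: v·t_r + v²/(2a) = 31 with t_r = 1.9 s and a = 5.488 m/s².
So v² + 20.854 v − 340.26 = 0.
Positive root: v = −a·t_r + √((a·t_r)² + 2a·d) = −10.427 + √(108.722 + 340.26) = 10.7622 m/s.
10.7622 m/s × 3.6 = 38.744 km/h.

Maximum speed ≈ 39 km/h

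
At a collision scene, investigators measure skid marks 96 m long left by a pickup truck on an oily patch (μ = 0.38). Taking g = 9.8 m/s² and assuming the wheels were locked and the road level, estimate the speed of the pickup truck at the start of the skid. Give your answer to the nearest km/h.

Initial speed ≈ 96 km/h

Deceleration a = μg = 0.38 × 9.8 = 3.724 m/s².
v = √(2a·d) = √(2 × 3.724 × 96) = √715.008 = 26.7396 m/s.
= 26.7396 × 3.6 = 96.263 km/h.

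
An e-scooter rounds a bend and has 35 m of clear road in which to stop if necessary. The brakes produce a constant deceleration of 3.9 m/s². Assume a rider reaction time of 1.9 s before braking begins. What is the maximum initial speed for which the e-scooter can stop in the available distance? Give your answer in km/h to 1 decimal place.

Stopping distance: v·t_r + v²/(2a) = 35 with t_r = 1.9 s and a = 3.900 m/s².
So v² + 14.820 v − 273.00 = 0.
Positive root: v = −a·t_r + √((a·t_r)² + 2a·d) = −7.410 + √(54.908 + 273.00) = 10.6982 m/s.
10.6982 m/s × 3.6 = 38.514 km/h.

Maximum speed ≈ 38.5 km/h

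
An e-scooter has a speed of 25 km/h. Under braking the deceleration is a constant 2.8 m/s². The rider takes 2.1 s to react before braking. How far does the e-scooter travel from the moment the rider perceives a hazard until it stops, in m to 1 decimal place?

25 km/h ÷ 3.6 = 6.9444 m/s.
Reaction distance = v·t_r = 6.9444 × 2.1 = 14.583 m.
Braking distance = v²/(2a) = 6.9444² / (2 × 2.800) = 48.225 / 5.600 = 8.612 m.
Total = 14.583 + 8.612 = 23.195 m.

Total stopping distance ≈ 23.2 m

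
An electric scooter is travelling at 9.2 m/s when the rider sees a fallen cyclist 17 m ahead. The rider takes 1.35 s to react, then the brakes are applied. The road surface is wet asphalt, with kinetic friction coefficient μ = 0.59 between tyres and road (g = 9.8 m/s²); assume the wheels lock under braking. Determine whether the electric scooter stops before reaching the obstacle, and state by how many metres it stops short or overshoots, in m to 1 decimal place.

No — it overshoots by 2.7 m

a = μg = 0.59 × 9.8 = 5.782 m/s².
Reaction distance = 9.2000 × 1.35 = 12.420 m.
Braking distance = v²/(2a) = 84.640 / 11.564 = 7.319 m.
Total stopping distance = 12.420 + 7.319 = 19.739 m, vs 17 m available — it cannot stop in time and overshoots by 19.739 − 17 = 2.739 m.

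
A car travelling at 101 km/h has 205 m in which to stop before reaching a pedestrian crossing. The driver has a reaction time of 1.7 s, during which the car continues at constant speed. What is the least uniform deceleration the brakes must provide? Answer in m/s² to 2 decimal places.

Required deceleration ≈ 2.50 m/s²

101 km/h ÷ 3.6 = 28.0556 m/s.
Distance covered during reaction = 28.0556 × 1.7 = 47.695 m.
Distance available for braking: 205 − 47.695 = 157.305 m.
v² = 2a·d ⇒ a = v²/(2d) = 28.0556² / (2 × 157.305) = 787.117 / 314.610 = 2.5019 m/s².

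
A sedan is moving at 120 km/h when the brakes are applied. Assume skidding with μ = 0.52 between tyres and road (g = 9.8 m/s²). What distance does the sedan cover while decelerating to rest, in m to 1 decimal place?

120 km/h ÷ 3.6 = 33.3333 m/s.
a = μg = 0.52 × 9.8 = 5.096 m/s².
Braking distance = v²/(2a) = 33.3333² / (2 × 5.096) = 1111.109 / 10.192 = 109.018 m.

Braking distance ≈ 109.0 m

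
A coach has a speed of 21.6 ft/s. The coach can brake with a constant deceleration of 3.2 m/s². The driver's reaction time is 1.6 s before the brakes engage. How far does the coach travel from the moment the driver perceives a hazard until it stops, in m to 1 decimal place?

Total stopping distance ≈ 17.3 m

21.6 ft/s × 0.3048 = 6.5837 m/s.
Reaction distance = v·t_r = 6.5837 × 1.6 = 10.534 m.
Braking distance = v²/(2a) = 6.5837² / (2 × 3.200) = 43.345 / 6.400 = 6.773 m.
Total = 10.534 + 6.773 = 17.307 m.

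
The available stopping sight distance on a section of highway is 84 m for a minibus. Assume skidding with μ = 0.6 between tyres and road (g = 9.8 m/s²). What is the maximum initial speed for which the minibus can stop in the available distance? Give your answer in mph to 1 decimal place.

a = μg = 0.6 × 9.8 = 5.880 m/s².
v²/(2a) = d ⇒ v = √(2 × 5.880 × 84) = √987.84 = 31.4299 m/s.
31.4299 m/s ÷ 0.44704 = 70.307 mph.

Maximum speed ≈ 70.3 mph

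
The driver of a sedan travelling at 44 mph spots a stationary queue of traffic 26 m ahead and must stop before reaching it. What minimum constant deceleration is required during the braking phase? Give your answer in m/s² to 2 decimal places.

44 mph × 0.44704 = 19.6698 m/s.
v² = 2a·d ⇒ a = v²/(2d) = 19.6698² / (2 × 26.000) = 386.901 / 52.000 = 7.4404 m/s².

Required deceleration ≈ 7.44 m/s²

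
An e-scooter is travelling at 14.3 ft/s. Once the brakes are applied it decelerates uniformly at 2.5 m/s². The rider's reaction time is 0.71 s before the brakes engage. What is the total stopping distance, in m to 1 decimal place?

Total stopping distance ≈ 6.9 m

14.3 ft/s × 0.3048 = 4.3586 m/s.
Reaction distance = v·t_r = 4.3586 × 0.71 = 3.095 m.
Braking distance = v²/(2a) = 4.3586² / (2 × 2.500) = 18.997 / 5.000 = 3.799 m.
Total = 3.095 + 3.799 = 6.894 m.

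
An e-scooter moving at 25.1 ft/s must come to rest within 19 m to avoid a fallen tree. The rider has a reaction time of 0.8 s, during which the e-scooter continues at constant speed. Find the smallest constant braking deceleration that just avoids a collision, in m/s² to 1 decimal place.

Required deceleration ≈ 2.3 m/s²

25.1 ft/s × 0.3048 = 7.6505 m/s.
Distance covered during reaction = 7.6505 × 0.8 = 6.120 m.
Distance available for braking: 19 − 6.120 = 12.880 m.
v² = 2a·d ⇒ a = v²/(2d) = 7.6505² / (2 × 12.880) = 58.530 / 25.760 = 2.2721 m/s².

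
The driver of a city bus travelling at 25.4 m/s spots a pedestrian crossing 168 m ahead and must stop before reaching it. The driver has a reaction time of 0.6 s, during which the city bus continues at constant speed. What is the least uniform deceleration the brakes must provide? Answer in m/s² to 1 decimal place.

Distance covered during reaction = 25.4000 × 0.6 = 15.240 m.
Distance available for braking: 168 − 15.240 = 152.760 m.
v² = 2a·d ⇒ a = v²/(2d) = 25.4000² / (2 × 152.760) = 645.160 / 305.520 = 2.1117 m/s².

Required deceleration ≈ 2.1 m/s²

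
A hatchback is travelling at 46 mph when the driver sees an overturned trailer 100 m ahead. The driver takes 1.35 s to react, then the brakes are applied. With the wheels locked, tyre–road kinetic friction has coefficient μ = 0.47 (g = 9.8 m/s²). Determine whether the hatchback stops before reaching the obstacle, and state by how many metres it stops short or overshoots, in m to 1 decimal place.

46 mph × 0.44704 = 20.5638 m/s.
a = μg = 0.47 × 9.8 = 4.606 m/s².
Reaction distance = 20.5638 × 1.35 = 27.761 m.
Braking distance = v²/(2a) = 422.870 / 9.212 = 45.904 m.
Total stopping distance = 27.761 + 45.904 = 73.665 m, vs 100 m available — it stops with 100 − 73.665 = 26.335 m to spare.

Yes — it stops 26.3 m short of the obstacle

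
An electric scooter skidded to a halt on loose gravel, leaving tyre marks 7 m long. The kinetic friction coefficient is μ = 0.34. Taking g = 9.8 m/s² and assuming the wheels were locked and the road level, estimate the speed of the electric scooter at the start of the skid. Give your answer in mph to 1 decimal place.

Deceleration a = μg = 0.34 × 9.8 = 3.332 m/s².
v = √(2a·d) = √(2 × 3.332 × 7) = √46.648 = 6.8299 m/s.
= 6.8299 ÷ 0.44704 = 15.278 mph.

Initial speed ≈ 15.3 mph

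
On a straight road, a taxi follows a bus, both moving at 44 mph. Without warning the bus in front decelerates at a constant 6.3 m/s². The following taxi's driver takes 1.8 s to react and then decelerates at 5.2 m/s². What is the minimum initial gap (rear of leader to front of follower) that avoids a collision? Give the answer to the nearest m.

44 mph × 0.44704 = 19.6698 m/s.
Leader travels v²/(2a_L) = 386.901 / 12.600 = 30.706 m before stopping.
Follower covers v·t_r = 19.6698 × 1.8 = 35.406 m while reacting, then v²/(2a_F) = 386.901 / 10.400 = 37.202 m while braking, for a total of 35.406 + 37.202 = 72.608 m.
Since a_F ≤ a_L and the follower starts braking later, the follower is never slower than the leader, so the closest approach is when both have stopped.
Minimum gap = 72.608 − 30.706 = 41.902 m.

Minimum gap ≈ 42 m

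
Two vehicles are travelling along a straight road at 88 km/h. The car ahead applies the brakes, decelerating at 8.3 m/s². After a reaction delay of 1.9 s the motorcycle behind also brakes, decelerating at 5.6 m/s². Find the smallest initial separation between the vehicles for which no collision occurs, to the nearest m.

Minimum gap ≈ 64 m

88 km/h ÷ 3.6 = 24.4444 m/s.
Leader travels v²/(2a_L) = 597.529 / 16.600 = 35.996 m before stopping.
Follower covers v·t_r = 24.4444 × 1.9 = 46.444 m while reacting, then v²/(2a_F) = 597.529 / 11.200 = 53.351 m while braking, for a total of 46.444 + 53.351 = 99.795 m.
Since a_F ≤ a_L and the follower starts braking later, the follower is never slower than the leader, so the closest approach is when both have stopped.
Minimum gap = 99.795 − 35.996 = 63.799 m.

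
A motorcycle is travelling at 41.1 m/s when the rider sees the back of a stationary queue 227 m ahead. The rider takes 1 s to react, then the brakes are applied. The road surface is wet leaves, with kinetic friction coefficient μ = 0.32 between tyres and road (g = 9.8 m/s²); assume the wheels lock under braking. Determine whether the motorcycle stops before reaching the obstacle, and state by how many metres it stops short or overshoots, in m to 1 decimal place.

a = μg = 0.32 × 9.8 = 3.136 m/s².
Reaction distance = 41.1000 × 1 = 41.100 m.
Braking distance = v²/(2a) = 1689.210 / 6.272 = 269.326 m.
Total stopping distance = 41.100 + 269.326 = 310.426 m, vs 227 m available — it cannot stop in time and overshoots by 310.426 − 227 = 83.426 m.

No — it overshoots by 83.4 m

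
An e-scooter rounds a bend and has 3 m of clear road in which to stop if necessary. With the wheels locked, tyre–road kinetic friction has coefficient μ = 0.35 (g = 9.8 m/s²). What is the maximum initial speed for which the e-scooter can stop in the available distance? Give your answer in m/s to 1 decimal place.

a = μg = 0.35 × 9.8 = 3.430 m/s².
v²/(2a) = d ⇒ v = √(2 × 3.430 × 3) = √20.58 = 4.5365 m/s.

Maximum speed ≈ 4.5 m/s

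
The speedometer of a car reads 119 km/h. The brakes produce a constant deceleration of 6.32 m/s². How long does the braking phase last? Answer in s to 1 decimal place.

119 km/h ÷ 3.6 = 33.0556 m/s.
Braking time = v/a = 33.0556 / 6.320 = 5.230 s.

Braking time ≈ 5.2 s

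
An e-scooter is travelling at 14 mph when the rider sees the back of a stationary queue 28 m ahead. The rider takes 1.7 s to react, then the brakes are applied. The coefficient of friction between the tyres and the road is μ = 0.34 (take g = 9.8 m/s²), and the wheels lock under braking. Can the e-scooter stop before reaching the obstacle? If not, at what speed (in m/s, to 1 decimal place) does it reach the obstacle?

Yes — it stops about 11.5 m short of the obstacle, so it never reaches it

14 mph × 0.44704 = 6.2586 m/s.
a = μg = 0.34 × 9.8 = 3.332 m/s².
Reaction distance = 6.2586 × 1.7 = 10.640 m.
Braking distance = v²/(2a) = 39.170 / 6.664 = 5.878 m.
Total stopping distance = 10.640 + 5.878 = 16.518 m, vs 28 m available — it stops with 28 − 16.518 = 11.482 m to spare.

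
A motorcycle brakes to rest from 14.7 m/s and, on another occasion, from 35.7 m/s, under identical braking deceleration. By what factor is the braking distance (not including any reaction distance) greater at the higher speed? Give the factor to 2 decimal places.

Braking distance d = v²/(2a), so with a fixed, d ∝ v².
Factor = (35.7/14.7)² = 2.4286² = 5.8981.

Factor ≈ 5.90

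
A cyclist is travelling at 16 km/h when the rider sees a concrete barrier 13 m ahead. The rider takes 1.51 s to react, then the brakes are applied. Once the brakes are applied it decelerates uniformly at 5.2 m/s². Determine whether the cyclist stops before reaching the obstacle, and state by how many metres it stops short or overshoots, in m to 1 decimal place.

Yes — it stops 4.4 m short of the obstacle

16 km/h ÷ 3.6 = 4.4444 m/s.
Reaction distance = 4.4444 × 1.51 = 6.711 m.
Braking distance = v²/(2a) = 19.753 / 10.400 = 1.899 m.
Total stopping distance = 6.711 + 1.899 = 8.610 m, vs 13 m available — it stops with 13 − 8.610 = 4.390 m to spare.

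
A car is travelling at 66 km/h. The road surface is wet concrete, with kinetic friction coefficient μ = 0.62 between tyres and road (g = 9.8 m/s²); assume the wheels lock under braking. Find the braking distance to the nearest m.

66 km/h ÷ 3.6 = 18.3333 m/s.
a = μg = 0.62 × 9.8 = 6.076 m/s².
Braking distance = v²/(2a) = 18.3333² / (2 × 6.076) = 336.110 / 12.152 = 27.659 m.

Braking distance ≈ 28 m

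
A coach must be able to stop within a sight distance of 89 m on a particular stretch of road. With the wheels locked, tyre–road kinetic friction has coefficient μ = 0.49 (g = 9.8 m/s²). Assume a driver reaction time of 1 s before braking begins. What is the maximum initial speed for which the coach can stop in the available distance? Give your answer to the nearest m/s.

a = μg = 0.49 × 9.8 = 4.802 m/s².
Stopping distance: v·t_r + v²/(2a) = 89 with t_r = 1 s and a = 4.802 m/s².
So v² + 9.604 v − 854.76 = 0.
Positive root: v = −a·t_r + √((a·t_r)² + 2a·d) = −4.802 + √(23.059 + 854.76) = 24.8260 m/s.

Maximum speed ≈ 25 m/s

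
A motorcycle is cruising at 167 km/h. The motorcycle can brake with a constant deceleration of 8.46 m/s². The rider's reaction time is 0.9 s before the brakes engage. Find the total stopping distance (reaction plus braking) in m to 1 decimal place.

167 km/h ÷ 3.6 = 46.3889 m/s.
Reaction distance = v·t_r = 46.3889 × 0.9 = 41.750 m.
Braking distance = v²/(2a) = 46.3889² / (2 × 8.460) = 2151.930 / 16.920 = 127.183 m.
Total = 41.750 + 127.183 = 168.933 m.

Total stopping distance ≈ 168.9 m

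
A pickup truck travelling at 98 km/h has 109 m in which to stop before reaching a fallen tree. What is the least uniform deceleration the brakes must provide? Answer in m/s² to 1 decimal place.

98 km/h ÷ 3.6 = 27.2222 m/s.
v² = 2a·d ⇒ a = v²/(2d) = 27.2222² / (2 × 109.000) = 741.048 / 218.000 = 3.3993 m/s².

Required deceleration ≈ 3.4 m/s²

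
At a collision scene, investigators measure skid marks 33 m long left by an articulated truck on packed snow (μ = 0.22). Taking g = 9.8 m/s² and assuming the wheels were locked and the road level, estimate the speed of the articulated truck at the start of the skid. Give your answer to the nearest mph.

Deceleration a = μg = 0.22 × 9.8 = 2.156 m/s².
v = √(2a·d) = √(2 × 2.156 × 33) = √142.296 = 11.9288 m/s.
= 11.9288 ÷ 0.44704 = 26.684 mph.

Initial speed ≈ 27 mph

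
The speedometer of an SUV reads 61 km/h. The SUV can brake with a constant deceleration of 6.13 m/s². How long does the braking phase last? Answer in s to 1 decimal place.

61 km/h ÷ 3.6 = 16.9444 m/s.
Braking time = v/a = 16.9444 / 6.130 = 2.764 s.

Braking time ≈ 2.8 s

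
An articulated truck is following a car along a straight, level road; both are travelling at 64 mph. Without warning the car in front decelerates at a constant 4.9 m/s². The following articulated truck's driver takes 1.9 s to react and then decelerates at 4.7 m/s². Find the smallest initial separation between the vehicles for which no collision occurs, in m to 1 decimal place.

Minimum gap ≈ 57.9 m

64 mph × 0.44704 = 28.6106 m/s.
Leader travels v²/(2a_L) = 818.566 / 9.800 = 83.527 m before stopping.
Follower covers v·t_r = 28.6106 × 1.9 = 54.360 m while reacting, then v²/(2a_F) = 818.566 / 9.400 = 87.081 m while braking, for a total of 54.360 + 87.081 = 141.441 m.
Since a_F ≤ a_L and the follower starts braking later, the follower is never slower than the leader, so the closest approach is when both have stopped.
Minimum gap = 141.441 − 83.527 = 57.914 m.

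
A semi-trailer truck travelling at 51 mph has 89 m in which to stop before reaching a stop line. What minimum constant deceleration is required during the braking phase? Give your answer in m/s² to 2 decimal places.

Required deceleration ≈ 2.92 m/s²

51 mph × 0.44704 = 22.7990 m/s.
v² = 2a·d ⇒ a = v²/(2d) = 22.7990² / (2 × 89.000) = 519.794 / 178.000 = 2.9202 m/s².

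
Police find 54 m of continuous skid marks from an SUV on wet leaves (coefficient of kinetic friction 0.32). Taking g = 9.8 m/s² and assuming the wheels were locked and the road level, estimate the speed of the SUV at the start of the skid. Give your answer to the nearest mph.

Deceleration a = μg = 0.32 × 9.8 = 3.136 m/s².
v = √(2a·d) = √(2 × 3.136 × 54) = √338.688 = 18.4035 m/s.
= 18.4035 ÷ 0.44704 = 41.167 mph.

Initial speed ≈ 41 mph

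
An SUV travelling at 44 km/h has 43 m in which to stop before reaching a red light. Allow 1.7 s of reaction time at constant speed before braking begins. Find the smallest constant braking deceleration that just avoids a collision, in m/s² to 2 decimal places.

44 km/h ÷ 3.6 = 12.2222 m/s.
Distance covered during reaction = 12.2222 × 1.7 = 20.778 m.
Distance available for braking: 43 − 20.778 = 22.222 m.
v² = 2a·d ⇒ a = v²/(2d) = 12.2222² / (2 × 22.222) = 149.382 / 44.444 = 3.3611 m/s².

Required deceleration ≈ 3.36 m/s²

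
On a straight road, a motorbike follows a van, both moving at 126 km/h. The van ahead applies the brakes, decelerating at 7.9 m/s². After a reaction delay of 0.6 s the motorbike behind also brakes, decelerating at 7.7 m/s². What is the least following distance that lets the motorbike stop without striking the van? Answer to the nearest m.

126 km/h ÷ 3.6 = 35.0000 m/s.
Leader travels v²/(2a_L) = 1225.000 / 15.800 = 77.532 m before stopping.
Follower covers v·t_r = 35.0000 × 0.6 = 21.000 m while reacting, then v²/(2a_F) = 1225.000 / 15.400 = 79.545 m while braking, for a total of 21.000 + 79.545 = 100.545 m.
Since a_F ≤ a_L and the follower starts braking later, the follower is never slower than the leader, so the closest approach is when both have stopped.
Minimum gap = 100.545 − 77.532 = 23.013 m.

Minimum gap ≈ 23 m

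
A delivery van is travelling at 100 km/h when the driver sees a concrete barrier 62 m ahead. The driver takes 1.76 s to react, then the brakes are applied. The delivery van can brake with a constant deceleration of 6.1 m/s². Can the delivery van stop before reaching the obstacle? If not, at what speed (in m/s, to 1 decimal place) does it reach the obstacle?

100 km/h ÷ 3.6 = 27.7778 m/s.
Reaction distance = 27.7778 × 1.76 = 48.889 m.
Braking distance needed to stop: v²/(2a) = 771.606 / 12.200 = 63.246 m, so total needed = 48.889 + 63.246 = 112.135 m > 62 m — it cannot stop.
Distance remaining when braking begins: 62 − 48.889 = 13.111 m.
v² = v₀² − 2a·d = 771.606 − 2 × 6.100 × 13.111 = 611.652 m²/s².
v = √611.652 = 24.732 m/s.

No — it strikes the obstacle at 24.7 m/s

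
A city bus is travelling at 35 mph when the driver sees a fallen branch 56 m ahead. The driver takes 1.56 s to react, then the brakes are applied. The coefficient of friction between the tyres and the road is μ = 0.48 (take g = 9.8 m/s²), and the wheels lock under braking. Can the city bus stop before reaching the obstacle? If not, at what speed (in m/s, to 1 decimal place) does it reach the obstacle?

35 mph × 0.44704 = 15.6464 m/s.
a = μg = 0.48 × 9.8 = 4.704 m/s².
Reaction distance = 15.6464 × 1.56 = 24.408 m.
Braking distance = v²/(2a) = 244.810 / 9.408 = 26.021 m.
Total stopping distance = 24.408 + 26.021 = 50.429 m, vs 56 m available — it stops with 56 − 50.429 = 5.571 m to spare.

Yes — it stops about 5.6 m short of the obstacle, so it never reaches it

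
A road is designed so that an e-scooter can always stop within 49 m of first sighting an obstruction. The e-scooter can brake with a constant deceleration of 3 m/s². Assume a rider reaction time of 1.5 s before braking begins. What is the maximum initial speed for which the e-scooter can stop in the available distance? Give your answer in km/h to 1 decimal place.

Stopping distance: v·t_r + v²/(2a) = 49 with t_r = 1.5 s and a = 3.000 m/s².
So v² + 9.000 v − 294.00 = 0.
Positive root: v = −a·t_r + √((a·t_r)² + 2a·d) = −4.500 + √(20.250 + 294.00) = 13.2271 m/s.
13.2271 m/s × 3.6 = 47.618 km/h.

Maximum speed ≈ 47.6 km/h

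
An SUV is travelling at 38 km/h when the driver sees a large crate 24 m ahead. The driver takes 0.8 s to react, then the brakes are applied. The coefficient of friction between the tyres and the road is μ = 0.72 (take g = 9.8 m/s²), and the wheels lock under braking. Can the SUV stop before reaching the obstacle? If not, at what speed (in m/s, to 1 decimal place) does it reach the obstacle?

38 km/h ÷ 3.6 = 10.5556 m/s.
a = μg = 0.72 × 9.8 = 7.056 m/s².
Reaction distance = 10.5556 × 0.8 = 8.444 m.
Braking distance = v²/(2a) = 111.421 / 14.112 = 7.895 m.
Total stopping distance = 8.444 + 7.895 = 16.339 m, vs 24 m available — it stops with 24 − 16.339 = 7.661 m to spare.

Yes — it stops about 7.7 m short of the obstacle, so it never reaches it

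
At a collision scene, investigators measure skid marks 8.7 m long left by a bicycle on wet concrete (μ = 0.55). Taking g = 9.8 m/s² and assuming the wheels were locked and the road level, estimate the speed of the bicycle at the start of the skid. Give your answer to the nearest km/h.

Deceleration a = μg = 0.55 × 9.8 = 5.390 m/s².
v = √(2a·d) = √(2 × 5.390 × 8.7) = √93.786 = 9.6843 m/s.
= 9.6843 × 3.6 = 34.863 km/h.

Initial speed ≈ 35 km/h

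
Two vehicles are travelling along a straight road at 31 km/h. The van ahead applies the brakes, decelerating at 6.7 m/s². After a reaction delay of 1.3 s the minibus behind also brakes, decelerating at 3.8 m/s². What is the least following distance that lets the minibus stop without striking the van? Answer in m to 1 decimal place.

Minimum gap ≈ 15.4 m

31 km/h ÷ 3.6 = 8.6111 m/s.
Leader travels v²/(2a_L) = 74.151 / 13.400 = 5.534 m before stopping.
Follower covers v·t_r = 8.6111 × 1.3 = 11.194 m while reacting, then v²/(2a_F) = 74.151 / 7.600 = 9.757 m while braking, for a total of 11.194 + 9.757 = 20.951 m.
Since a_F ≤ a_L and the follower starts braking later, the follower is never slower than the leader, so the closest approach is when both have stopped.
Minimum gap = 20.951 − 5.534 = 15.417 m.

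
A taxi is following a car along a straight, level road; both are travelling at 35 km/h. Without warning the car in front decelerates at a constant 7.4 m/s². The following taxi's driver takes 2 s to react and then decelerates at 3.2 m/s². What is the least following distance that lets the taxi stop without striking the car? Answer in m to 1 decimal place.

35 km/h ÷ 3.6 = 9.7222 m/s.
Leader travels v²/(2a_L) = 94.521 / 14.800 = 6.387 m before stopping.
Follower covers v·t_r = 9.7222 × 2 = 19.444 m while reacting, then v²/(2a_F) = 94.521 / 6.400 = 14.769 m while braking, for a total of 19.444 + 14.769 = 34.213 m.
Since a_F ≤ a_L and the follower starts braking later, the follower is never slower than the leader, so the closest approach is when both have stopped.
Minimum gap = 34.213 − 6.387 = 27.826 m.

Minimum gap ≈ 27.8 m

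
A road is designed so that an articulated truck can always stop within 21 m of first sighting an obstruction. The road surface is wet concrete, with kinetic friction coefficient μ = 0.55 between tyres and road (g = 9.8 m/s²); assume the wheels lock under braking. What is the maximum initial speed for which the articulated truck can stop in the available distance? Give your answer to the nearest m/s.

Maximum speed ≈ 15 m/s

a = μg = 0.55 × 9.8 = 5.390 m/s².
v²/(2a) = d ⇒ v = √(2 × 5.390 × 21) = √226.38 = 15.0459 m/s.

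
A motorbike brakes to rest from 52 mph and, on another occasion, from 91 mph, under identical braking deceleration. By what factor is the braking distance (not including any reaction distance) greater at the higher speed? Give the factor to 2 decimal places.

Braking distance d = v²/(2a), so with a fixed, d ∝ v².
Factor = (91/52)² = 1.7500² = 3.0625.

Factor ≈ 3.06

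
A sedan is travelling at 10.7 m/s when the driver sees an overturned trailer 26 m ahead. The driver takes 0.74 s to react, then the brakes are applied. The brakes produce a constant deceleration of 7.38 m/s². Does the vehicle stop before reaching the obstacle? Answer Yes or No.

Yes

Reaction distance = 10.7000 × 0.74 = 7.918 m.
Braking distance = v²/(2a) = 114.490 / 14.760 = 7.757 m.
Total stopping distance = 7.918 + 7.757 = 15.675 m, vs 26 m available — it stops with 26 − 15.675 = 10.325 m to spare.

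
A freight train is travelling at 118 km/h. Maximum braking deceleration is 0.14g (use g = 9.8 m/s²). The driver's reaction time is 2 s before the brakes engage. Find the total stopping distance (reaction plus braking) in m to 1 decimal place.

Total stopping distance ≈ 457.1 m

118 km/h ÷ 3.6 = 32.7778 m/s.
a = 0.14 × 9.8 = 1.372 m/s².
Reaction distance = v·t_r = 32.7778 × 2 = 65.556 m.
Braking distance = v²/(2a) = 32.7778² / (2 × 1.372) = 1074.384 / 2.744 = 391.539 m.
Total = 65.556 + 391.539 = 457.095 m.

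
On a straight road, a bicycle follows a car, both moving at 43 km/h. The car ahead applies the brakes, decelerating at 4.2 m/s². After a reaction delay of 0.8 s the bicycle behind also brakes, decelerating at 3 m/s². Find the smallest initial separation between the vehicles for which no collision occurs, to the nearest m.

Minimum gap ≈ 16 m

43 km/h ÷ 3.6 = 11.9444 m/s.
Leader travels v²/(2a_L) = 142.669 / 8.400 = 16.984 m before stopping.
Follower covers v·t_r = 11.9444 × 0.8 = 9.556 m while reacting, then v²/(2a_F) = 142.669 / 6.000 = 23.778 m while braking, for a total of 9.556 + 23.778 = 33.334 m.
Since a_F ≤ a_L and the follower starts braking later, the follower is never slower than the leader, so the closest approach is when both have stopped.
Minimum gap = 33.334 − 16.984 = 16.350 m.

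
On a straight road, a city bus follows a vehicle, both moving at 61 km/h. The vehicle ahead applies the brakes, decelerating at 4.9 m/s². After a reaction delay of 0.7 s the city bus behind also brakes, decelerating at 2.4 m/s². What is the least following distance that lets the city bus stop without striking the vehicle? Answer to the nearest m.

61 km/h ÷ 3.6 = 16.9444 m/s.
Leader travels v²/(2a_L) = 287.113 / 9.800 = 29.297 m before stopping.
Follower covers v·t_r = 16.9444 × 0.7 = 11.861 m while reacting, then v²/(2a_F) = 287.113 / 4.800 = 59.815 m while braking, for a total of 11.861 + 59.815 = 71.676 m.
Since a_F ≤ a_L and the follower starts braking later, the follower is never slower than the leader, so the closest approach is when both have stopped.
Minimum gap = 71.676 − 29.297 = 42.379 m.

Minimum gap ≈ 42 m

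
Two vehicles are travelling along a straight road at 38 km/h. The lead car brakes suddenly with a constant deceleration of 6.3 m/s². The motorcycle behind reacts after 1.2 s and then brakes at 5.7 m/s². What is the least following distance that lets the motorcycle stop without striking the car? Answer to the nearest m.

Minimum gap ≈ 14 m

38 km/h ÷ 3.6 = 10.5556 m/s.
Leader travels v²/(2a_L) = 111.421 / 12.600 = 8.843 m before stopping.
Follower covers v·t_r = 10.5556 × 1.2 = 12.667 m while reacting, then v²/(2a_F) = 111.421 / 11.400 = 9.774 m while braking, for a total of 12.667 + 9.774 = 22.441 m.
Since a_F ≤ a_L and the follower starts braking later, the follower is never slower than the leader, so the closest approach is when both have stopped.
Minimum gap = 22.441 − 8.843 = 13.598 m.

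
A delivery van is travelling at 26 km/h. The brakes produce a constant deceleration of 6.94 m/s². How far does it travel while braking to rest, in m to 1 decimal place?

26 km/h ÷ 3.6 = 7.2222 m/s.
Braking distance = v²/(2a) = 7.2222² / (2 × 6.940) = 52.160 / 13.880 = 3.758 m.

Braking distance ≈ 3.8 m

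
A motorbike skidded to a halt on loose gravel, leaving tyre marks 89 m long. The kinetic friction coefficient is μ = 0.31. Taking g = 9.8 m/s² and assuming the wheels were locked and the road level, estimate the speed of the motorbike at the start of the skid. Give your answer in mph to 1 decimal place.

Initial speed ≈ 52.0 mph

Deceleration a = μg = 0.31 × 9.8 = 3.038 m/s².
v = √(2a·d) = √(2 × 3.038 × 89) = √540.764 = 23.2543 m/s.
= 23.2543 ÷ 0.44704 = 52.018 mph.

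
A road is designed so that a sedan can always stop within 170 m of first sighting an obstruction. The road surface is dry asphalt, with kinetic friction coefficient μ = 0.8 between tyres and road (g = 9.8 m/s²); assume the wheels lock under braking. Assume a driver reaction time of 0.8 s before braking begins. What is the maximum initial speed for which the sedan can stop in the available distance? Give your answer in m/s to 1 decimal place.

a = μg = 0.8 × 9.8 = 7.840 m/s².
Stopping distance: v·t_r + v²/(2a) = 170 with t_r = 0.8 s and a = 7.840 m/s².
So v² + 12.544 v − 2665.60 = 0.
Positive root: v = −a·t_r + √((a·t_r)² + 2a·d) = −6.272 + √(39.338 + 2665.60) = 45.7370 m/s.

Maximum speed ≈ 45.7 m/s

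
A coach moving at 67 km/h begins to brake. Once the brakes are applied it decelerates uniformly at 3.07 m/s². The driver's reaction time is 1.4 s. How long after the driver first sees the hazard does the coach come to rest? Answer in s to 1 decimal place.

Total time ≈ 7.5 s

67 km/h ÷ 3.6 = 18.6111 m/s.
Braking time = v/a = 18.6111 / 3.070 = 6.062 s.
Total = 1.4 + 6.062 = 7.462 s.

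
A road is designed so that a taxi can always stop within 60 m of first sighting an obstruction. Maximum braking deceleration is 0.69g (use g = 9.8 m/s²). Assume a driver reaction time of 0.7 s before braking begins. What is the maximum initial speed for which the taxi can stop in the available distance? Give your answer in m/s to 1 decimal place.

Maximum speed ≈ 24.1 m/s

a = 0.69 × 9.8 = 6.762 m/s².
Stopping distance: v·t_r + v²/(2a) = 60 with t_r = 0.7 s and a = 6.762 m/s².
So v² + 9.467 v − 811.44 = 0.
Positive root: v = −a·t_r + √((a·t_r)² + 2a·d) = −4.733 + √(22.401 + 811.44) = 24.1433 m/s.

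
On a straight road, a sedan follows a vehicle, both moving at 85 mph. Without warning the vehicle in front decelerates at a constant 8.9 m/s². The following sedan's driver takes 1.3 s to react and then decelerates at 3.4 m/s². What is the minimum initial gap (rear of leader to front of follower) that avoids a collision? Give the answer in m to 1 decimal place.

85 mph × 0.44704 = 37.9984 m/s.
Leader travels v²/(2a_L) = 1443.878 / 17.800 = 81.117 m before stopping.
Follower covers v·t_r = 37.9984 × 1.3 = 49.398 m while reacting, then v²/(2a_F) = 1443.878 / 6.800 = 212.335 m while braking, for a total of 49.398 + 212.335 = 261.733 m.
Since a_F ≤ a_L and the follower starts braking later, the follower is never slower than the leader, so the closest approach is when both have stopped.
Minimum gap = 261.733 − 81.117 = 180.616 m.

Minimum gap ≈ 180.6 m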